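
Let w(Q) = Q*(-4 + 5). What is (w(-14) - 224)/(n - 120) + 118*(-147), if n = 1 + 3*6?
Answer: -1751708/101 ≈ -17344.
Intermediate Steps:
w(Q) = Q (w(Q) = Q*1 = Q)
n = 19 (n = 1 + 18 = 19)
(w(-14) - 224)/(n - 120) + 118*(-147) = (-14 - 224)/(19 - 120) + 118*(-147) = -238/(-101) - 17346 = -238*(-1/101) - 17346 = 238/101 - 17346 = -1751708/101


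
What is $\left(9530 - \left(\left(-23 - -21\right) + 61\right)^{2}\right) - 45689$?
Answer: $-39640$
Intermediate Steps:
$\left(9530 - \left(\left(-23 - -21\right) + 61\right)^{2}\right) - 45689 = \left(9530 - \left(\left(-23 + 21\right) + 61\right)^{2}\right) - 45689 = \left(9530 - \left(-2 + 61\right)^{2}\right) - 45689 = \left(9530 - 59^{2}\right) - 45689 = \left(9530 - 3481\right) - 45689 = 6049 - 45689 = -39640$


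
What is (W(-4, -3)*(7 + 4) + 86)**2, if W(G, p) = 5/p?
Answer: 41209/9 ≈ 4578.8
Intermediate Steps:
(W(-4, -3)*(7 + 4) + 86)**2 = ((5/(-3))*(7 + 4) + 86)**2 = ((5*(-1/3))*11 + 86)**2 = (-5/3*11 + 86)**2 = (-55/3 + 86)**2 = (203/3)**2 = 41209/9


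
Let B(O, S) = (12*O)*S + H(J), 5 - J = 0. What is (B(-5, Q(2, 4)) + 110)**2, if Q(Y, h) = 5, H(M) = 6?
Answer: 33856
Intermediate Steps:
J = 5 (J = 5 - 1*0 = 5 + 0 = 5)
B(O, S) = 6 + 12*O*S (B(O, S) = (12*O)*S + 6 = 12*O*S + 6 = 6 + 12*O*S)
(B(-5, Q(2, 4)) + 110)**2 = ((6 + 12*(-5)*5) + 110)**2 = ((6 - 300) + 110)**2 = (-294 + 110)**2 = (-184)**2 = 33856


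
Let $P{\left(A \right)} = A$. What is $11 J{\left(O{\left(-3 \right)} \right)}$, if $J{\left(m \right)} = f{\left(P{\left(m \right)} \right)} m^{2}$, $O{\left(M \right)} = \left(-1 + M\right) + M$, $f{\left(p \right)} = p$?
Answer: $-3773$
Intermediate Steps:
$O{\left(M \right)} = -1 + 2 M$
$J{\left(m \right)} = m^{3}$ ($J{\left(m \right)} = m m^{2} = m^{3}$)
$11 J{\left(O{\left(-3 \right)} \right)} = 11 \left(-1 + 2 \left(-3\right)\right)^{3} = 11 \left(-1 - 6\right)^{3} = 11 \left(-7\right)^{3} = 11 \left(-343\right) = -3773$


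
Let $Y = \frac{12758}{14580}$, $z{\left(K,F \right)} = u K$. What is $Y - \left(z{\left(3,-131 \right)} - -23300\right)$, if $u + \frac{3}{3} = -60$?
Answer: $- \frac{168516551}{7290} \approx -23116.0$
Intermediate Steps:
$u = -61$ ($u = -1 - 60 = -61$)
$z{\left(K,F \right)} = - 61 K$
$Y = \frac{6379}{7290}$ ($Y = 12758 \cdot \frac{1}{14580} = \frac{6379}{7290} \approx 0.87503$)
$Y - \left(z{\left(3,-131 \right)} - -23300\right) = \frac{6379}{7290} - \left(\left(-61\right) 3 - -23300\right) = \frac{6379}{7290} - \left(-183 + 23300\right) = \frac{6379}{7290} - 23117 = - \frac{168516551}{7290}$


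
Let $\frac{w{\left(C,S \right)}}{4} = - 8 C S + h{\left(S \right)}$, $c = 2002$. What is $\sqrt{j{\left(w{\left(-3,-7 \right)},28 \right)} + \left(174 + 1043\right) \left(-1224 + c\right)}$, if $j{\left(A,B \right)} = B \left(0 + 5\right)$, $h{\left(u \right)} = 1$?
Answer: $29 \sqrt{1126} \approx 973.12$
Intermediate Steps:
$w{\left(C,S \right)} = 4 - 32 C S$ ($w{\left(C,S \right)} = 4 \left(- 8 C S + 1\right) = 4 \left(1 - 8 C S\right) = 4 - 32 C S$)
$j{\left(A,B \right)} = 5 B$ ($j{\left(A,B \right)} = B 5 = 5 B$)
$\sqrt{j{\left(w{\left(-3,-7 \right)},28 \right)} + \left(174 + 1043\right) \left(-1224 + c\right)} = \sqrt{5 \cdot 28 + \left(174 + 1043\right) \left(-1224 + 2002\right)} = \sqrt{140 + 1217 \cdot 778} = \sqrt{140 + 946826} = \sqrt{946966} = 29 \sqrt{1126}$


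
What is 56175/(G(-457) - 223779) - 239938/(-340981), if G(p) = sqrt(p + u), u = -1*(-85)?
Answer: 2576328721220323/5691773196616651 - 37450*I*sqrt(93)/16692347071 ≈ 0.45264 - 2.1636e-5*I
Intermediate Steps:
u = 85
G(p) = sqrt(85 + p) (G(p) = sqrt(p + 85) = sqrt(85 + p))
56175/(G(-457) - 223779) - 239938/(-340981) = 56175/(sqrt(85 - 457) - 223779) - 239938/(-340981) = 56175/(sqrt(-372) - 223779) - 239938*(-1/340981) = 56175/(2*I*sqrt(93) - 223779) + 239938/340981 = 56175/(-223779 + 2*I*sqrt(93)) + 239938/340981 = 239938/340981 + 56175/(-223779 + 2*I*sqrt(93))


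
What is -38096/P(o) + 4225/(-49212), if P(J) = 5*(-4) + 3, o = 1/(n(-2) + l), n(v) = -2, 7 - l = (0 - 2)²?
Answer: 1874708527/836604 ≈ 2240.9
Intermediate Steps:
l = 3 (l = 7 - (0 - 2)² = 7 - 1*(-2)² = 7 - 1*4 = 7 - 4 = 3)
o = 1 (o = 1/(-2 + 3) = 1/1 = 1)
P(J) = -17 (P(J) = -20 + 3 = -17)
-38096/P(o) + 4225/(-49212) = -38096/(-17) + 4225/(-49212) = -38096*(-1/17) + 4225*(-1/49212) = 38096/17 - 4225/49212 = 1874708527/836604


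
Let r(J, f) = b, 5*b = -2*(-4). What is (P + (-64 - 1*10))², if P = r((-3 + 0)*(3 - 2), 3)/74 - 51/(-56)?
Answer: 573020234361/107329600 ≈ 5338.9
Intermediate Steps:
b = 8/5 (b = (-2*(-4))/5 = (⅕)*8 = 8/5 ≈ 1.6000)
r(J, f) = 8/5
P = 9659/10360 (P = (8/5)/74 - 51/(-56) = (8/5)*(1/74) - 51*(-1/56) = 4/185 + 51/56 = 9659/10360 ≈ 0.93234)
(P + (-64 - 1*10))² = (9659/10360 + (-64 - 1*10))² = (9659/10360 + (-64 - 10))² = (9659/10360 - 74)² = (-756981/10360)² = 573020234361/107329600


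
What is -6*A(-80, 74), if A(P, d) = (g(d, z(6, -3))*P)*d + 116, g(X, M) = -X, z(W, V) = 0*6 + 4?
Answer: -2629176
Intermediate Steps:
z(W, V) = 4 (z(W, V) = 0 + 4 = 4)
A(P, d) = 116 - P*d² (A(P, d) = ((-d)*P)*d + 116 = (-P*d)*d + 116 = -P*d² + 116 = 116 - P*d²)
-6*A(-80, 74) = -6*(116 - 1*(-80)*74²) = -6*(116 - 1*(-80)*5476) = -6*(116 + 438080) = -6*438196 = -2629176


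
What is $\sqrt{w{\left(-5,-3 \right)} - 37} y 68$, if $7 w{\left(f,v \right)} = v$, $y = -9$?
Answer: $- \frac{612 i \sqrt{1834}}{7} \approx - 3744.1 i$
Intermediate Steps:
$w{\left(f,v \right)} = \frac{v}{7}$
$\sqrt{w{\left(-5,-3 \right)} - 37} y 68 = \sqrt{\frac{1}{7} \left(-3\right) - 37} \left(-9\right) 68 = \sqrt{- \frac{3}{7} - 37} \left(-9\right) 68 = \sqrt{- \frac{262}{7}} \left(-9\right) 68 = \frac{i \sqrt{1834}}{7} \left(-9\right) 68 = - \frac{9 i \sqrt{1834}}{7} \cdot 68 = - \frac{612 i \sqrt{1834}}{7}$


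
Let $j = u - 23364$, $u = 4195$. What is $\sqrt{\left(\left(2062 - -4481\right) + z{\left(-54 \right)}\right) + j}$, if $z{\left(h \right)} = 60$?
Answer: $i \sqrt{12566} \approx 112.1 i$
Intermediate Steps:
$j = -19169$ ($j = 4195 - 23364 = -19169$)
$\sqrt{\left(\left(2062 - -4481\right) + z{\left(-54 \right)}\right) + j} = \sqrt{\left(\left(2062 - -4481\right) + 60\right) - 19169} = \sqrt{\left(\left(2062 + 4481\right) + 60\right) - 19169} = \sqrt{\left(6543 + 60\right) - 19169} = \sqrt{6603 - 19169} = \sqrt{-12566} = i \sqrt{12566}$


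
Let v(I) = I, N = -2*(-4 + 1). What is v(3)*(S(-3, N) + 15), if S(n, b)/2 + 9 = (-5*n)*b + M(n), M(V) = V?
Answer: 513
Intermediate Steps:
N = 6 (N = -2*(-3) = 6)
S(n, b) = -18 + 2*n - 10*b*n (S(n, b) = -18 + 2*((-5*n)*b + n) = -18 + 2*(-5*b*n + n) = -18 + 2*(n - 5*b*n) = -18 + (2*n - 10*b*n) = -18 + 2*n - 10*b*n)
v(3)*(S(-3, N) + 15) = 3*((-18 + 2*(-3) - 10*6*(-3)) + 15) = 3*((-18 - 6 + 180) + 15) = 3*(156 + 15) = 3*171 = 513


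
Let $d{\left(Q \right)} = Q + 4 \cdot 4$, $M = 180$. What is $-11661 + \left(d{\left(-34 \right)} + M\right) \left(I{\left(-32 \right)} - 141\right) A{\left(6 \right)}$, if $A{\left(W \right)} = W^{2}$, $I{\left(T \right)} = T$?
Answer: $-1020597$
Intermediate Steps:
$d{\left(Q \right)} = 16 + Q$ ($d{\left(Q \right)} = Q + 16 = 16 + Q$)
$-11661 + \left(d{\left(-34 \right)} + M\right) \left(I{\left(-32 \right)} - 141\right) A{\left(6 \right)} = -11661 + \left(\left(16 - 34\right) + 180\right) \left(-32 - 141\right) 6^{2} = -11661 + \left(-18 + 180\right) \left(-173\right) 36 = -11661 + 162 \left(-173\right) 36 = -11661 - 1008936 = -1020597$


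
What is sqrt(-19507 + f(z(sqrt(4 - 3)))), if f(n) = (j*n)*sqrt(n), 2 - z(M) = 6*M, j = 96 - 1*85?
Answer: sqrt(-19507 - 88*I) ≈ 0.315 - 139.67*I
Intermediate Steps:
j = 11 (j = 96 - 85 = 11)
z(M) = 2 - 6*M
f(n) = 11*n**(3/2) (f(n) = (11*n)*sqrt(n) = 11*n**(3/2))
sqrt(-19507 + f(z(sqrt(4 - 3)))) = sqrt(-19507 + 11*(2 - 6*sqrt(4 - 3))**(3/2)) = sqrt(-19507 + 11*(2 - 6*sqrt(1))**(3/2)) = sqrt(-19507 + 11*(2 - 6*1)**(3/2)) = sqrt(-19507 + 11*(2 - 6)**(3/2)) = sqrt(-19507 + 11*(-4)**(3/2)) = sqrt(-19507 + 11*(-8*I)) = sqrt(-19507 - 88*I)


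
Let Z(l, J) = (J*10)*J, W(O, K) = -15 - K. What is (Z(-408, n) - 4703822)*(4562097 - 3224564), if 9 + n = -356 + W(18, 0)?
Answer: -4360119499126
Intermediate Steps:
n = -380 (n = -9 + (-356 + (-15 - 1*0)) = -9 + (-356 + (-15 + 0)) = -9 + (-356 - 15) = -9 - 371 = -380)
Z(l, J) = 10*J**2 (Z(l, J) = (10*J)*J = 10*J**2)
(Z(-408, n) - 4703822)*(4562097 - 3224564) = (10*(-380)**2 - 4703822)*(4562097 - 3224564) = (10*144400 - 4703822)*1337533 = (1444000 - 4703822)*1337533 = -3259822*1337533 = -4360119499126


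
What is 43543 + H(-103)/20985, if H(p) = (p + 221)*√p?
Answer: 43543 + 118*I*√103/20985 ≈ 43543.0 + 0.057068*I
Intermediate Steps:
H(p) = √p*(221 + p) (H(p) = (221 + p)*√p = √p*(221 + p))
43543 + H(-103)/20985 = 43543 + (√(-103)*(221 - 103))/20985 = 43543 + ((I*√103)*118)*(1/20985) = 43543 + (118*I*√103)*(1/20985) = 43543 + 118*I*√103/20985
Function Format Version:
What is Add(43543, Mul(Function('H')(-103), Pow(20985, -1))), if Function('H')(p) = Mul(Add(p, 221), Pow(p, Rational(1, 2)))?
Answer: Add(43543, Mul(Rational(118, 20985), I, Pow(103, Rational(1, 2)))) ≈ Add(43543., Mul(0.057068, I))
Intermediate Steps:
Function('H')(p) = Mul(Pow(p, Rational(1, 2)), Add(221, p)) (Function('H')(p) = Mul(Add(221, p), Pow(p, Rational(1, 2))) = Mul(Pow(p, Rational(1, 2)), Add(221, p)))
Add(43543, Mul(Function('H')(-103), Pow(20985, -1))) = Add(43543, Mul(Mul(Pow(-103, Rational(1, 2)), Add(221, -103)), Pow(20985, -1))) = Add(43543, Mul(Mul(Mul(I, Pow(103, Rational(1, 2))), 118), Rational(1, 20985))) = Add(43543, Mul(Mul(118, I, Pow(103, Rational(1, 2))), Rational(1, 20985))) = Add(43543, Mul(Rational(118, 20985), I, Pow(103, Rational(1, 2))))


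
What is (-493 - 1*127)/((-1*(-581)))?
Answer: -620/581 ≈ -1.0671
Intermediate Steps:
(-493 - 1*127)/((-1*(-581))) = (-493 - 127)/581 = -620*1/581 = -620/581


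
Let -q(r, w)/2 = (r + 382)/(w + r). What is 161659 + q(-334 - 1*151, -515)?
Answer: 80829397/500 ≈ 1.6166e+5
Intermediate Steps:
q(r, w) = -2*(382 + r)/(r + w) (q(r, w) = -2*(r + 382)/(w + r) = -2*(382 + r)/(r + w))
161659 + q(-334 - 1*151, -515) = 161659 + 2*(-382 - (-334 - 1*151))/((-334 - 1*151) - 515) = 161659 + 2*(-382 - (-334 - 151))/((-334 - 151) - 515) = 161659 + 2*(-382 - 1*(-485))/(-485 - 515) = 161659 + 2*(-382 + 485)/(-1000) = 161659 + 2*(-1/1000)*103 = 161659 - 103/500 = 80829397/500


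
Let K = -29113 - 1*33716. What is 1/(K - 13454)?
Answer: -1/76283 ≈ -1.3109e-5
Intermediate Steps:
K = -62829 (K = -29113 - 33716 = -62829)
1/(K - 13454) = 1/(-62829 - 13454) = 1/(-76283) = -1/76283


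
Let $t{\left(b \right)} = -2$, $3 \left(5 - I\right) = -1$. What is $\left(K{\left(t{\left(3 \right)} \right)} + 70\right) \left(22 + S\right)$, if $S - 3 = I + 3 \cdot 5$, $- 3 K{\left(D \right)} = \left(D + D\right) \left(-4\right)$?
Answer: $\frac{26384}{9} \approx 2931.6$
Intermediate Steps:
$I = \frac{16}{3}$ ($I = 5 - - \frac{1}{3} = 5 + \frac{1}{3} = \frac{16}{3} \approx 5.3333$)
$K{\left(D \right)} = \frac{8 D}{3}$ ($K{\left(D \right)} = - \frac{\left(D + D\right) \left(-4\right)}{3} = - \frac{2 D \left(-4\right)}{3} = - \frac{\left(-8\right) D}{3} = \frac{8 D}{3}$)
$S = \frac{70}{3}$ ($S = 3 + \left(\frac{16}{3} + 3 \cdot 5\right) = 3 + \left(\frac{16}{3} + 15\right) = 3 + \frac{61}{3} = \frac{70}{3} \approx 23.333$)
$\left(K{\left(t{\left(3 \right)} \right)} + 70\right) \left(22 + S\right) = \left(\frac{8}{3} \left(-2\right) + 70\right) \left(22 + \frac{70}{3}\right) = \left(- \frac{16}{3} + 70\right) \frac{136}{3} = \frac{194}{3} \cdot \frac{136}{3} = \frac{26384}{9}$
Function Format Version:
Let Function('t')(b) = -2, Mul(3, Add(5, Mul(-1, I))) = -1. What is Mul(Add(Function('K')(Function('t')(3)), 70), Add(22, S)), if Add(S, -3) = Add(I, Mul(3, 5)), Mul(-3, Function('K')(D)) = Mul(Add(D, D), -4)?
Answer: Rational(26384, 9) ≈ 2931.6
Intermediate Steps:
I = Rational(16, 3) (I = Add(5, Mul(Rational(-1, 3), -1)) = Add(5, Rational(1, 3)) = Rational(16, 3) ≈ 5.3333)
Function('K')(D) = Mul(Rational(8, 3), D) (Function('K')(D) = Mul(Rational(-1, 3), Mul(Add(D, D), -4)) = Mul(Rational(-1, 3), Mul(Mul(2, D), -4)) = Mul(Rational(-1, 3), Mul(-8, D)) = Mul(Rational(8, 3), D))
S = Rational(70, 3) (S = Add(3, Add(Rational(16, 3), Mul(3, 5))) = Add(3, Add(Rational(16, 3), 15)) = Add(3, Rational(61, 3)) = Rational(70, 3) ≈ 23.333)
Mul(Add(Function('K')(Function('t')(3)), 70), Add(22, S)) = Mul(Add(Mul(Rational(8, 3), -2), 70), Add(22, Rational(70, 3))) = Mul(Add(Rational(-16, 3), 70), Rational(136, 3)) = Mul(Rational(194, 3), Rational(136, 3)) = Rational(26384, 9)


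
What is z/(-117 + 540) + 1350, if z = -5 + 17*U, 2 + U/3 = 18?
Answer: 571861/423 ≈ 1351.9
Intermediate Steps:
U = 48 (U = -6 + 3*18 = -6 + 54 = 48)
z = 811 (z = -5 + 17*48 = -5 + 816 = 811)
z/(-117 + 540) + 1350 = 811/(-117 + 540) + 1350 = 811/423 + 1350 = 571861/423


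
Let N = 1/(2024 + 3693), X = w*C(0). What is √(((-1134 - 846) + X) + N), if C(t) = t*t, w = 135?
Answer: I*√64714490503/5717 ≈ 44.497*I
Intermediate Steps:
C(t) = t²
X = 0 (X = 135*0² = 135*0 = 0)
N = 1/5717 ≈ 0.00017492
√(((-1134 - 846) + X) + N) = √(((-1134 - 846) + 0) + 1/5717) = √((-1980 + 0) + 1/5717) = √(-1980 + 1/5717) = √(-11319659/5717) = I*√64714490503/5717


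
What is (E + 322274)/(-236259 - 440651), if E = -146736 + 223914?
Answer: -199726/338455 ≈ -0.59011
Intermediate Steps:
E = 77178
(E + 322274)/(-236259 - 440651) = (77178 + 322274)/(-236259 - 440651) = 399452/(-676910) = 399452*(-1/676910) = -199726/338455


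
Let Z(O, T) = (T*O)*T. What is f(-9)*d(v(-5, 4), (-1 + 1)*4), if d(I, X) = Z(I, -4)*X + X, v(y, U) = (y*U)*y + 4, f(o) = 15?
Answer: 0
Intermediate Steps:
Z(O, T) = O*T**2 (Z(O, T) = (O*T)*T = O*T**2)
v(y, U) = 4 + U*y**2 (v(y, U) = (U*y)*y + 4 = U*y**2 + 4 = 4 + U*y**2)
d(I, X) = X + 16*I*X (d(I, X) = (I*(-4)**2)*X + X = (I*16)*X + X = (16*I)*X + X = 16*I*X + X = X + 16*I*X)
f(-9)*d(v(-5, 4), (-1 + 1)*4) = 15*(((-1 + 1)*4)*(1 + 16*(4 + 4*(-5)**2))) = 15*((0*4)*(1 + 16*(4 + 4*25))) = 15*(0*(1 + 16*(4 + 100))) = 15*(0*(1 + 16*104)) = 15*(0*(1 + 1664)) = 15*(0*1665) = 15*0 = 0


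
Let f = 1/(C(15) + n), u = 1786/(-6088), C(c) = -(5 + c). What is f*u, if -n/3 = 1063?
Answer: 893/9768196 ≈ 9.1419e-5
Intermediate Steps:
n = -3189 (n = -3*1063 = -3189)
C(c) = -5 - c
u = -893/3044 (u = 1786*(-1/6088) = -893/3044 ≈ -0.29336)
f = -1/3209 (f = 1/((-5 - 1*15) - 3189) = 1/((-5 - 15) - 3189) = 1/(-20 - 3189) = 1/(-3209) = -1/3209 ≈ -0.00031162)
f*u = -1/3209*(-893/3044) = 893/9768196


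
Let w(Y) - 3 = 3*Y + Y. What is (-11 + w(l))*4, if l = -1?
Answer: -48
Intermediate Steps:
w(Y) = 3 + 4*Y (w(Y) = 3 + (3*Y + Y) = 3 + 4*Y)
(-11 + w(l))*4 = (-11 + (3 + 4*(-1)))*4 = (-11 + (3 - 4))*4 = (-11 - 1)*4 = -12*4 = -48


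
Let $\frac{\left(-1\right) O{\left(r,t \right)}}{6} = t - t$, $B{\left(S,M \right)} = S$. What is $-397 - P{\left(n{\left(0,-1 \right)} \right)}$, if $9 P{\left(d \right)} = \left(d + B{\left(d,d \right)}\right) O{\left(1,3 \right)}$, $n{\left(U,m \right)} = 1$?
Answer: $-397$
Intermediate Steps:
$O{\left(r,t \right)} = 0$ ($O{\left(r,t \right)} = - 6 \left(t - t\right) = \left(-6\right) 0 = 0$)
$P{\left(d \right)} = 0$ ($P{\left(d \right)} = \frac{\left(d + d\right) 0}{9} = \frac{2 d 0}{9} = \frac{1}{9} \cdot 0 = 0$)
$-397 - P{\left(n{\left(0,-1 \right)} \right)} = -397 - 0 = -397 + 0 = -397$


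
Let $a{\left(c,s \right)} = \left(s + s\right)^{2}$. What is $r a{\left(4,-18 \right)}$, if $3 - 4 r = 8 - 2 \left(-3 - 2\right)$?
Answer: $-4860$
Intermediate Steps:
$a{\left(c,s \right)} = 4 s^{2}$ ($a{\left(c,s \right)} = \left(2 s\right)^{2} = 4 s^{2}$)
$r = - \frac{15}{4}$ ($r = \frac{3}{4} - \frac{8 - 2 \left(-3 - 2\right)}{4} = \frac{3}{4} - \frac{8 - 2 \left(-5\right)}{4} = \frac{3}{4} - \frac{8 - -10}{4} = \frac{3}{4} - \frac{8 + 10}{4} = \frac{3}{4} - \frac{9}{2} = - \frac{15}{4} \approx -3.75$)
$r a{\left(4,-18 \right)} = - \frac{15 \cdot 4 \left(-18\right)^{2}}{4} = - \frac{15 \cdot 4 \cdot 324}{4} = \left(- \frac{15}{4}\right) 1296 = -4860$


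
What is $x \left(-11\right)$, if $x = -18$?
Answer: $198$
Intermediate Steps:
$x \left(-11\right) = \left(-18\right) \left(-11\right) = 198$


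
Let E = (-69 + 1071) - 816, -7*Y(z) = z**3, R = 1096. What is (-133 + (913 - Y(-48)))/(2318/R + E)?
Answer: -57612336/721609 ≈ -79.839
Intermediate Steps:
Y(z) = -z**3/7
E = 186 (E = 1002 - 816 = 186)
(-133 + (913 - Y(-48)))/(2318/R + E) = (-133 + (913 - (-1)*(-48)**3/7))/(2318/1096 + 186) = (-133 + (913 - (-1)*(-110592)/7))/(2318*(1/1096) + 186) = (-133 + (913 - 1*110592/7))/(1159/548 + 186) = (-133 + (913 - 110592/7))/(103087/548) = (-133 - 104201/7)*(548/103087) = -105132/7*548/103087 = -57612336/721609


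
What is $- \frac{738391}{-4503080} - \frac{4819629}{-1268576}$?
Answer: $\frac{2829985007317}{714062401760} \approx 3.9632$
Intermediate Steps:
$- \frac{738391}{-4503080} - \frac{4819629}{-1268576} = \left(-738391\right) \left(- \frac{1}{4503080}\right) - - \frac{4819629}{1268576} = \frac{738391}{4503080} + \frac{4819629}{1268576} = \frac{2829985007317}{714062401760}$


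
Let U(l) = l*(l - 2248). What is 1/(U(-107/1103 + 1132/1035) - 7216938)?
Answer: -1303261976025/9408479682951655289 ≈ -1.3852e-7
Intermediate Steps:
U(l) = l*(-2248 + l)
1/(U(-107/1103 + 1132/1035) - 7216938) = 1/((-107/1103 + 1132/1035)*(-2248 + (-107/1103 + 1132/1035)) - 7216938) = 1/(1137851*(-2248 + 1137851/1141605)/1141605 - 7216938) = 1/((1137851/1141605)*(-2565190189/1141605) - 7216938) = 1/(-2918804221743839/1303261976025 - 7216938) = 1/(-9408479682951655289/1303261976025) = -1303261976025/9408479682951655289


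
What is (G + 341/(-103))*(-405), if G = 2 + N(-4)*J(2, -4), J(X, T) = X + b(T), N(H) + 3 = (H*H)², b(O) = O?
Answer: 21162465/103 ≈ 2.0546e+5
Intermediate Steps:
N(H) = -3 + H⁴ (N(H) = -3 + (H*H)² = -3 + (H²)² = -3 + H⁴)
J(X, T) = T + X (J(X, T) = X + T = T + X)
G = -504 (G = 2 + (-3 + (-4)⁴)*(-4 + 2) = 2 + (-3 + 256)*(-2) = 2 + 253*(-2) = 2 - 506 = -504)
(G + 341/(-103))*(-405) = (-504 + 341/(-103))*(-405) = (-504 + 341*(-1/103))*(-405) = (-504 - 341/103)*(-405) = -52253/103*(-405) = 21162465/103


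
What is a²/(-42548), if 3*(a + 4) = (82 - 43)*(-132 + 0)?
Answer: -739600/10637 ≈ -69.531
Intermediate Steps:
a = -1720 (a = -4 + ((82 - 43)*(-132 + 0))/3 = -4 + (39*(-132))/3 = -4 + (⅓)*(-5148) = -4 - 1716 = -1720)
a²/(-42548) = (-1720)²/(-42548) = 2958400*(-1/42548) = -739600/10637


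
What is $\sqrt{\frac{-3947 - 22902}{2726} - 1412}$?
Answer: $\frac{i \sqrt{10565869686}}{2726} \approx 37.707 i$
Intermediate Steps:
$\sqrt{\frac{-3947 - 22902}{2726} - 1412} = \sqrt{\left(-3947 - 22902\right) \frac{1}{2726} - 1412} = \sqrt{\left(-26849\right) \frac{1}{2726} - 1412} = \sqrt{- \frac{26849}{2726} - 1412} = \sqrt{- \frac{3875961}{2726}} = \frac{i \sqrt{10565869686}}{2726}$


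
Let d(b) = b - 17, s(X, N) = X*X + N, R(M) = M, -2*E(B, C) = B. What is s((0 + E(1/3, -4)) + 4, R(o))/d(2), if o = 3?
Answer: -637/540 ≈ -1.1796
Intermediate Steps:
E(B, C) = -B/2
s(X, N) = N + X² (s(X, N) = X² + N = N + X²)
d(b) = -17 + b
s((0 + E(1/3, -4)) + 4, R(o))/d(2) = (3 + ((0 - ½/3) + 4)²)/(-17 + 2) = (3 + ((0 - ½*⅓) + 4)²)/(-15) = -(3 + ((0 - ⅙) + 4)²)/15 = -(3 + (-⅙ + 4)²)/15 = -(3 + (23/6)²)/15 = -(3 + 529/36)/15 = -1/15*637/36 = -637/540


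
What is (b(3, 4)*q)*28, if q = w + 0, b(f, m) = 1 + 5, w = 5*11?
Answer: 9240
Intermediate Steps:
w = 55
b(f, m) = 6
q = 55 (q = 55 + 0 = 55)
(b(3, 4)*q)*28 = (6*55)*28 = 330*28 = 9240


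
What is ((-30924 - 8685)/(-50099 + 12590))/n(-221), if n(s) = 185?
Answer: 13203/2313055 ≈ 0.0057080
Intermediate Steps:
((-30924 - 8685)/(-50099 + 12590))/n(-221) = ((-30924 - 8685)/(-50099 + 12590))/185 = -39609/(-37509)*(1/185) = -39609*(-1/37509)*(1/185) = (13203/12503)*(1/185) = 13203/2313055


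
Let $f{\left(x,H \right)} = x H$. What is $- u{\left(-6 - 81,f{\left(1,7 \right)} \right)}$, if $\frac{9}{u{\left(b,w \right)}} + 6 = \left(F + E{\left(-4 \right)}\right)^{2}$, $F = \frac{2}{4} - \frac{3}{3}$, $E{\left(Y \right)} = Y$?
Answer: $- \frac{12}{19} \approx -0.63158$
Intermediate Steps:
$f{\left(x,H \right)} = H x$
$F = - \frac{1}{2}$ ($F = 2 \cdot \frac{1}{4} - 1 = \frac{1}{2} - 1 = - \frac{1}{2} \approx -0.5$)
$u{\left(b,w \right)} = \frac{12}{19}$ ($u{\left(b,w \right)} = \frac{9}{-6 + \left(- \frac{1}{2} - 4\right)^{2}} = \frac{9}{-6 + \left(- \frac{9}{2}\right)^{2}} = \frac{9}{-6 + \frac{81}{4}} = \frac{9}{\frac{57}{4}} = 9 \cdot \frac{4}{57} = \frac{12}{19}$)
$- u{\left(-6 - 81,f{\left(1,7 \right)} \right)} = \left(-1\right) \frac{12}{19} = - \frac{12}{19}$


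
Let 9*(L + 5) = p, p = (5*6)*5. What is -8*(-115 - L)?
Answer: 3040/3 ≈ 1013.3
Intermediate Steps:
p = 150 (p = 30*5 = 150)
L = 35/3 (L = -5 + (⅑)*150 = -5 + 50/3 = 35/3 ≈ 11.667)
-8*(-115 - L) = -8*(-115 - 1*35/3) = -8*(-115 - 35/3) = -8*(-380/3) = 3040/3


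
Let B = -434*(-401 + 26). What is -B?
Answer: -162750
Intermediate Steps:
B = 162750 (B = -434*(-375) = 162750)
-B = -1*162750 = -162750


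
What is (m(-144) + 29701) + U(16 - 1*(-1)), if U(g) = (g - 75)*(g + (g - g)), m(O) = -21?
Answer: 28694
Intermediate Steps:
U(g) = g*(-75 + g) (U(g) = (-75 + g)*(g + 0) = (-75 + g)*g = g*(-75 + g))
(m(-144) + 29701) + U(16 - 1*(-1)) = (-21 + 29701) + (16 - 1*(-1))*(-75 + (16 - 1*(-1))) = 29680 + (16 + 1)*(-75 + (16 + 1)) = 29680 + 17*(-75 + 17) = 29680 + 17*(-58) = 29680 - 986 = 28694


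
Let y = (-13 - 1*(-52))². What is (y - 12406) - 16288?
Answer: -27173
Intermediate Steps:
y = 1521 (y = (-13 + 52)² = 39² = 1521)
(y - 12406) - 16288 = (1521 - 12406) - 16288 = -10885 - 16288 = -27173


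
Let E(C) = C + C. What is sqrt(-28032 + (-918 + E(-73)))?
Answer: 2*I*sqrt(7274) ≈ 170.58*I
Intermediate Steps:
E(C) = 2*C
sqrt(-28032 + (-918 + E(-73))) = sqrt(-28032 + (-918 + 2*(-73))) = sqrt(-28032 + (-918 - 146)) = sqrt(-28032 - 1064) = sqrt(-29096) = 2*I*sqrt(7274)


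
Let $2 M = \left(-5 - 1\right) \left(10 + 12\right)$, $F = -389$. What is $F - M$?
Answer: $-323$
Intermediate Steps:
$M = -66$ ($M = \frac{\left(-5 - 1\right) \left(10 + 12\right)}{2} = \frac{\left(-6\right) 22}{2} = \frac{1}{2} \left(-132\right) = -66$)
$F - M = -389 - -66 = -389 + 66 = -323$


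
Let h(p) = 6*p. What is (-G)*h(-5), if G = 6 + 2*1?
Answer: 240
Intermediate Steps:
G = 8 (G = 6 + 2 = 8)
(-G)*h(-5) = (-1*8)*(6*(-5)) = -8*(-30) = 240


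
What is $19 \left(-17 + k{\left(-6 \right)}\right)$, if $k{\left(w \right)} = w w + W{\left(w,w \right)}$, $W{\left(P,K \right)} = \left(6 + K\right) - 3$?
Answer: $304$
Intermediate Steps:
$W{\left(P,K \right)} = 3 + K$
$k{\left(w \right)} = 3 + w + w^{2}$ ($k{\left(w \right)} = w w + \left(3 + w\right) = w^{2} + \left(3 + w\right) = 3 + w + w^{2}$)
$19 \left(-17 + k{\left(-6 \right)}\right) = 19 \left(-17 + \left(3 - 6 + \left(-6\right)^{2}\right)\right) = 19 \left(-17 + \left(3 - 6 + 36\right)\right) = 19 \left(-17 + 33\right) = 19 \cdot 16 = 304$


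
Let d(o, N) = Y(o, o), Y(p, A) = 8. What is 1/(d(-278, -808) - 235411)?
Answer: -1/235403 ≈ -4.2480e-6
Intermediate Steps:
d(o, N) = 8
1/(d(-278, -808) - 235411) = 1/(8 - 235411) = 1/(-235403) = -1/235403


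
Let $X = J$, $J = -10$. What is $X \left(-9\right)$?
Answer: $90$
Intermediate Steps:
$X = -10$
$X \left(-9\right) = \left(-10\right) \left(-9\right) = 90$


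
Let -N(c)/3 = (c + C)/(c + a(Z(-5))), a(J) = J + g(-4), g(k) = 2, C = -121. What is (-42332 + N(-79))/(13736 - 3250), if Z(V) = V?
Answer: -867956/214963 ≈ -4.0377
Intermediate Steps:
a(J) = 2 + J (a(J) = J + 2 = 2 + J)
N(c) = -3*(-121 + c)/(-3 + c) (N(c) = -3*(c - 121)/(c + (2 - 5)) = -3*(-121 + c)/(c - 3) = -3*(-121 + c)/(-3 + c))
(-42332 + N(-79))/(13736 - 3250) = (-42332 + 3*(121 - 1*(-79))/(-3 - 79))/(13736 - 3250) = (-42332 + 3*(121 + 79)/(-82))/10486 = (-42332 + 3*(-1/82)*200)*(1/10486) = (-42332 - 300/41)*(1/10486) = -1735912/41*1/10486 = -867956/214963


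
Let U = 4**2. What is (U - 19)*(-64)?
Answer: 192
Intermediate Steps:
U = 16
(U - 19)*(-64) = (16 - 19)*(-64) = -3*(-64) = 192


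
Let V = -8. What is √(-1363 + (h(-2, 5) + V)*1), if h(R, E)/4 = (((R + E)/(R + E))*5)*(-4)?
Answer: I*√1451 ≈ 38.092*I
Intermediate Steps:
h(R, E) = -80 (h(R, E) = 4*((((R + E)/(R + E))*5)*(-4)) = 4*((((E + R)/(E + R))*5)*(-4)) = 4*((1*5)*(-4)) = 4*(5*(-4)) = 4*(-20) = -80)
√(-1363 + (h(-2, 5) + V)*1) = √(-1363 + (-80 - 8)*1) = √(-1363 - 88*1) = √(-1363 - 88) = √(-1451) = I*√1451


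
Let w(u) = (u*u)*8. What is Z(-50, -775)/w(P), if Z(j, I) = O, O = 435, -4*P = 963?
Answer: 290/309123 ≈ 0.00093814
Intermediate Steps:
P = -963/4 (P = -¼*963 = -963/4 ≈ -240.75)
Z(j, I) = 435
w(u) = 8*u² (w(u) = u²*8 = 8*u²)
Z(-50, -775)/w(P) = 435/((8*(-963/4)²)) = 435/((8*(927369/16))) = 435/(927369/2) = 435*(2/927369) = 290/309123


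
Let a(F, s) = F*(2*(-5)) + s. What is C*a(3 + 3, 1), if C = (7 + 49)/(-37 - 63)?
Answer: 826/25 ≈ 33.040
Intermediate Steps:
a(F, s) = s - 10*F (a(F, s) = F*(-10) + s = -10*F + s = s - 10*F)
C = -14/25 (C = 56/(-100) = 56*(-1/100) = -14/25 ≈ -0.56000)
C*a(3 + 3, 1) = -14*(1 - 10*(3 + 3))/25 = -14*(1 - 10*6)/25 = -14*(1 - 60)/25 = -14/25*(-59) = 826/25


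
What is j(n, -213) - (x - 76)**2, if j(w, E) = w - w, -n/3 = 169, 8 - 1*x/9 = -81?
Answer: -525625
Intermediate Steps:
x = 801 (x = 72 - 9*(-81) = 72 + 729 = 801)
n = -507 (n = -3*169 = -507)
j(w, E) = 0
j(n, -213) - (x - 76)**2 = 0 - (801 - 76)**2 = 0 - 1*725**2 = 0 - 1*525625 = 0 - 525625 = -525625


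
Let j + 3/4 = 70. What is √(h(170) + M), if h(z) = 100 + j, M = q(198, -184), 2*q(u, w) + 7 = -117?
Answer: √429/2 ≈ 10.356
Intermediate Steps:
j = 277/4 (j = -¾ + 70 = 277/4 ≈ 69.250)
q(u, w) = -62 (q(u, w) = -7/2 + (½)*(-117) = -7/2 - 117/2 = -62)
M = -62
h(z) = 677/4 (h(z) = 100 + 277/4 = 677/4)
√(h(170) + M) = √(677/4 - 62) = √(429/4) = √429/2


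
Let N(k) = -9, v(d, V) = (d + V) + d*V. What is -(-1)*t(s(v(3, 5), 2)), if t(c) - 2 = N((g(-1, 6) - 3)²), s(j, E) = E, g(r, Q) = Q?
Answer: -7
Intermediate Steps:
v(d, V) = V + d + V*d (v(d, V) = (V + d) + V*d = V + d + V*d)
t(c) = -7 (t(c) = 2 - 9 = -7)
-(-1)*t(s(v(3, 5), 2)) = -(-1)*(-7) = -1*7 = -7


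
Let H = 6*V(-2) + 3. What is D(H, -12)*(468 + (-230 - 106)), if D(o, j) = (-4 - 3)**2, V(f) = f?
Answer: 6468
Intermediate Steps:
H = -9 (H = 6*(-2) + 3 = -12 + 3 = -9)
D(o, j) = 49 (D(o, j) = (-7)**2 = 49)
D(H, -12)*(468 + (-230 - 106)) = 49*(468 + (-230 - 106)) = 49*(468 - 336) = 49*132 = 6468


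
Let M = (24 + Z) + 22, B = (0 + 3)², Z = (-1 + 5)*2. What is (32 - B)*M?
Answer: 1242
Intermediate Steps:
Z = 8 (Z = 4*2 = 8)
B = 9 (B = 3² = 9)
M = 54 (M = (24 + 8) + 22 = 32 + 22 = 54)
(32 - B)*M = (32 - 1*9)*54 = (32 - 9)*54 = 23*54 = 1242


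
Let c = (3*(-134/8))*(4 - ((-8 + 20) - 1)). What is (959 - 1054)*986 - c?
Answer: -376087/4 ≈ -94022.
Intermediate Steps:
c = 1407/4 (c = (3*(-134*⅛))*(4 - (12 - 1)) = (3*(-67/4))*(4 - 1*11) = -201*(4 - 11)/4 = -201/4*(-7) = 1407/4 ≈ 351.75)
(959 - 1054)*986 - c = (959 - 1054)*986 - 1*1407/4 = -95*986 - 1407/4 = -93670 - 1407/4 = -376087/4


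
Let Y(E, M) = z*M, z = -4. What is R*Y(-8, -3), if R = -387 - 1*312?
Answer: -8388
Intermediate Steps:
Y(E, M) = -4*M
R = -699 (R = -387 - 312 = -699)
R*Y(-8, -3) = -(-2796)*(-3) = -699*12 = -8388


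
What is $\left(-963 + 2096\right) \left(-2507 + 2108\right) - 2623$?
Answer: $-454690$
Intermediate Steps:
$\left(-963 + 2096\right) \left(-2507 + 2108\right) - 2623 = 1133 \left(-399\right) - 2623 = -452067 - 2623 = -454690$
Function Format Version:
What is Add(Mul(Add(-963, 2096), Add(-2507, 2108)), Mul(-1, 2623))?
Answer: -454690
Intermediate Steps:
Add(Mul(Add(-963, 2096), Add(-2507, 2108)), Mul(-1, 2623)) = Add(Mul(1133, -399), -2623) = Add(-452067, -2623) = -454690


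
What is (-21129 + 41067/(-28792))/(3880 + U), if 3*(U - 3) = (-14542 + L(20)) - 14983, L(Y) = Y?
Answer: 202795745/57123328 ≈ 3.5501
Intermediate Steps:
U = -9832 (U = 3 + ((-14542 + 20) - 14983)/3 = 3 + (-14522 - 14983)/3 = 3 + (⅓)*(-29505) = 3 - 9835 = -9832)
(-21129 + 41067/(-28792))/(3880 + U) = (-21129 + 41067/(-28792))/(3880 - 9832) = (-21129 + 41067*(-1/28792))/(-5952) = (-21129 - 41067/28792)*(-1/5952) = -608387235/28792*(-1/5952) = 202795745/57123328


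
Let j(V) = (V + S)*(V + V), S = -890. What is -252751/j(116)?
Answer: 252751/179568 ≈ 1.4076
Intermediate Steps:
j(V) = 2*V*(-890 + V) (j(V) = (V - 890)*(V + V) = (-890 + V)*(2*V) = 2*V*(-890 + V))
-252751/j(116) = -252751*1/(232*(-890 + 116)) = -252751/(2*116*(-774)) = -252751/(-179568) = -252751*(-1/179568) = 252751/179568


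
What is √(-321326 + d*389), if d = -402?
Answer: 2*I*√119426 ≈ 691.16*I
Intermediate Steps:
√(-321326 + d*389) = √(-321326 - 402*389) = √(-321326 - 156378) = √(-477704) = 2*I*√119426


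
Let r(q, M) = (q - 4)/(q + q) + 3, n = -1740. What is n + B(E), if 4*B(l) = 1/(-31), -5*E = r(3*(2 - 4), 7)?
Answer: -215761/124 ≈ -1740.0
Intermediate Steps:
r(q, M) = 3 + (-4 + q)/(2*q) (r(q, M) = (-4 + q)/((2*q)) + 3 = (-4 + q)*(1/(2*q)) + 3 = (-4 + q)/(2*q) + 3 = 3 + (-4 + q)/(2*q))
E = -23/30 (E = -(7/2 - 2*1/(3*(2 - 4)))/5 = -(7/2 - 2/(3*(-2)))/5 = -(7/2 - 2/(-6))/5 = -(7/2 - 2*(-1/6))/5 = -(7/2 + 1/3)/5 = -1/5*23/6 = -23/30 ≈ -0.76667)
B(l) = -1/124 (B(l) = (1/4)/(-31) = (1/4)*(-1/31) = -1/124)
n + B(E) = -1740 - 1/124 = -215761/124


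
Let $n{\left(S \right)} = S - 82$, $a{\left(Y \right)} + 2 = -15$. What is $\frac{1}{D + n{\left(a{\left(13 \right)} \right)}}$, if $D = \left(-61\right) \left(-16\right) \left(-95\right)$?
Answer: $- \frac{1}{92819} \approx -1.0774 \cdot 10^{-5}$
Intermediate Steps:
$a{\left(Y \right)} = -17$ ($a{\left(Y \right)} = -2 - 15 = -17$)
$n{\left(S \right)} = -82 + S$
$D = -92720$ ($D = 976 \left(-95\right) = -92720$)
$\frac{1}{D + n{\left(a{\left(13 \right)} \right)}} = \frac{1}{-92720 - 99} = \frac{1}{-92819} = - \frac{1}{92819}$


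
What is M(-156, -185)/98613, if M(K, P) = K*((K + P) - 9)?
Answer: 18200/32871 ≈ 0.55368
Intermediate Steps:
M(K, P) = K*(-9 + K + P)
M(-156, -185)/98613 = -156*(-9 - 156 - 185)/98613 = -156*(-350)*(1/98613) = 54600*(1/98613) = 18200/32871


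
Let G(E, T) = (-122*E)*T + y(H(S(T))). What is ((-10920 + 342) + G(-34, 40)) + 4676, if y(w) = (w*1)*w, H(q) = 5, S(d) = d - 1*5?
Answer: 160043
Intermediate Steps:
S(d) = -5 + d (S(d) = d - 5 = -5 + d)
y(w) = w² (y(w) = w*w = w²)
G(E, T) = 25 - 122*E*T (G(E, T) = (-122*E)*T + 5² = -122*E*T + 25 = 25 - 122*E*T)
((-10920 + 342) + G(-34, 40)) + 4676 = ((-10920 + 342) + (25 - 122*(-34)*40)) + 4676 = (-10578 + (25 + 165920)) + 4676 = (-10578 + 165945) + 4676 = 155367 + 4676 = 160043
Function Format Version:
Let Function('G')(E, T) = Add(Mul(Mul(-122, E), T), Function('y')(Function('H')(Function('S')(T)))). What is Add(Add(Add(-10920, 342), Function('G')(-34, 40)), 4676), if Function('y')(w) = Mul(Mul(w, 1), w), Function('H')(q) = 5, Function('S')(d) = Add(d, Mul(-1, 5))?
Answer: 160043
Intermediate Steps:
Function('S')(d) = Add(-5, d) (Function('S')(d) = Add(d, -5) = Add(-5, d))
Function('y')(w) = Pow(w, 2) (Function('y')(w) = Mul(w, w) = Pow(w, 2))
Function('G')(E, T) = Add(25, Mul(-122, E, T)) (Function('G')(E, T) = Add(Mul(Mul(-122, E), T), Pow(5, 2)) = Add(Mul(-122, E, T), 25) = Add(25, Mul(-122, E, T)))
Add(Add(Add(-10920, 342), Function('G')(-34, 40)), 4676) = Add(Add(Add(-10920, 342), Add(25, Mul(-122, -34, 40))), 4676) = Add(Add(-10578, Add(25, 165920)), 4676) = Add(Add(-10578, 165945), 4676) = Add(155367, 4676) = 160043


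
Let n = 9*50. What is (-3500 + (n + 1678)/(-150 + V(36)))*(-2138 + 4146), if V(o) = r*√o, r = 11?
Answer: -21236608/3 ≈ -7.0789e+6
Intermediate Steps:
n = 450
V(o) = 11*√o
(-3500 + (n + 1678)/(-150 + V(36)))*(-2138 + 4146) = (-3500 + (450 + 1678)/(-150 + 11*√36))*(-2138 + 4146) = (-3500 + 2128/(-150 + 11*6))*2008 = (-3500 + 2128/(-150 + 66))*2008 = (-3500 + 2128/(-84))*2008 = (-3500 + 2128*(-1/84))*2008 = (-3500 - 76/3)*2008 = -10576/3*2008 = -21236608/3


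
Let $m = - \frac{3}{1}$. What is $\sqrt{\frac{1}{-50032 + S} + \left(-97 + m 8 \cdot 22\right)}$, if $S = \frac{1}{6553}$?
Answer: $\frac{2 i \sqrt{1866180261163825610}}{109286565} \approx 25.0 i$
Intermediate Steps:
$S = \frac{1}{6553} \approx 0.0001526$
$m = -3$ ($m = \left(-3\right) 1 = -3$)
$\sqrt{\frac{1}{-50032 + S} + \left(-97 + m 8 \cdot 22\right)} = \sqrt{\frac{1}{-50032 + \frac{1}{6553}} + \left(-97 + \left(-3\right) 8 \cdot 22\right)} = \sqrt{\frac{1}{- \frac{327859695}{6553}} - 625} = \sqrt{- \frac{6553}{327859695} - 625} = \sqrt{- \frac{204912315928}{327859695}} = \frac{2 i \sqrt{1866180261163825610}}{109286565}$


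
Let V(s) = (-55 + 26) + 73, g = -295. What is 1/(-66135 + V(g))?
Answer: -1/66091 ≈ -1.5131e-5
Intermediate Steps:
V(s) = 44 (V(s) = -29 + 73 = 44)
1/(-66135 + V(g)) = 1/(-66135 + 44) = 1/(-66091) = -1/66091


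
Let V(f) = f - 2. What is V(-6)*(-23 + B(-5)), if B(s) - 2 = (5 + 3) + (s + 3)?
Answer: 120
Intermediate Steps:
V(f) = -2 + f
B(s) = 13 + s (B(s) = 2 + ((5 + 3) + (s + 3)) = 2 + (8 + (3 + s)) = 2 + (11 + s) = 13 + s)
V(-6)*(-23 + B(-5)) = (-2 - 6)*(-23 + (13 - 5)) = -8*(-23 + 8) = -8*(-15) = 120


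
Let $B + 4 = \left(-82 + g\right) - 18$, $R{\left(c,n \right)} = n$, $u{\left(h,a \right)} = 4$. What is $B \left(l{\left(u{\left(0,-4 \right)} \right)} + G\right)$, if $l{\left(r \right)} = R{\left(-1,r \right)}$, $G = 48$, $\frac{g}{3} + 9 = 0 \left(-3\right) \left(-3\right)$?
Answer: $-6812$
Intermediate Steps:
$g = -27$ ($g = -27 + 3 \cdot 0 \left(-3\right) \left(-3\right) = -27 + 3 \cdot 0 \left(-3\right) = -27 + 3 \cdot 0 = -27 + 0 = -27$)
$l{\left(r \right)} = r$
$B = -131$ ($B = -4 - 127 = -131$)
$B \left(l{\left(u{\left(0,-4 \right)} \right)} + G\right) = - 131 \left(4 + 48\right) = \left(-131\right) 52 = -6812$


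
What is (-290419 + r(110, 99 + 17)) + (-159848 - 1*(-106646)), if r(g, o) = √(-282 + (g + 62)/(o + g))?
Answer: -343621 + 2*I*√897785/113 ≈ -3.4362e+5 + 16.77*I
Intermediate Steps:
r(g, o) = √(-282 + (62 + g)/(g + o))
(-290419 + r(110, 99 + 17)) + (-159848 - 1*(-106646)) = (-290419 + √((62 - 282*(99 + 17) - 281*110)/(110 + (99 + 17)))) + (-159848 - 1*(-106646)) = (-290419 + √((62 - 282*116 - 30910)/(110 + 116))) + (-159848 + 106646) = (-290419 + √((62 - 32712 - 30910)/226)) - 53202 = (-290419 + √((1/226)*(-63560))) - 53202 = (-290419 + √(-31780/113)) - 53202 = (-290419 + 2*I*√897785/113) - 53202 = -343621 + 2*I*√897785/113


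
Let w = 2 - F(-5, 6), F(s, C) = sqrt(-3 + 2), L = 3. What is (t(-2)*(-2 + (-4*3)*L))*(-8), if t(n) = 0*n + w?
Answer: 608 - 304*I ≈ 608.0 - 304.0*I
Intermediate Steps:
F(s, C) = I (F(s, C) = sqrt(-1) = I)
w = 2 - I ≈ 2.0 - 1.0*I
t(n) = 2 - I (t(n) = 0*n + (2 - I) = 0 + (2 - I) = 2 - I)
(t(-2)*(-2 + (-4*3)*L))*(-8) = ((2 - I)*(-2 - 4*3*3))*(-8) = ((2 - I)*(-2 - 12*3))*(-8) = ((2 - I)*(-2 - 36))*(-8) = ((2 - I)*(-38))*(-8) = (-76 + 38*I)*(-8) = 608 - 304*I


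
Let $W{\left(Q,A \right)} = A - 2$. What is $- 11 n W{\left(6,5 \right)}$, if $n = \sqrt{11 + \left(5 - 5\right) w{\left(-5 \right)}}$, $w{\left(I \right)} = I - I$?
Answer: $- 33 \sqrt{11} \approx -109.45$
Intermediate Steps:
$W{\left(Q,A \right)} = -2 + A$
$w{\left(I \right)} = 0$
$n = \sqrt{11}$ ($n = \sqrt{11 + \left(5 - 5\right) 0} = \sqrt{11 + 0 \cdot 0} = \sqrt{11 + 0} = \sqrt{11} \approx 3.3166$)
$- 11 n W{\left(6,5 \right)} = - 11 \sqrt{11} \left(-2 + 5\right) = - 11 \sqrt{11} \cdot 3 = - 33 \sqrt{11}$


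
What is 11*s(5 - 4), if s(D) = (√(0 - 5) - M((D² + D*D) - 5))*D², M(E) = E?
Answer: 33 + 11*I*√5 ≈ 33.0 + 24.597*I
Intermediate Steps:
s(D) = D²*(5 - 2*D² + I*√5) (s(D) = (√(0 - 5) - ((D² + D*D) - 5))*D² = (√(-5) - ((D² + D²) - 5))*D² = (I*√5 - (2*D² - 5))*D² = (I*√5 - (-5 + 2*D²))*D² = (I*√5 + (5 - 2*D²))*D² = (5 - 2*D² + I*√5)*D² = D²*(5 - 2*D² + I*√5))
11*s(5 - 4) = 11*((5 - 4)²*(5 - 2*(5 - 4)² + I*√5)) = 11*(1²*(5 - 2*1² + I*√5)) = 11*(1*(5 - 2*1 + I*√5)) = 11*(1*(5 - 2 + I*√5)) = 11*(1*(3 + I*√5)) = 11*(3 + I*√5) = 33 + 11*I*√5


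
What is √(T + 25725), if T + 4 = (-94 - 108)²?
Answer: 5*√2661 ≈ 257.92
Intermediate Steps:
T = 40800 (T = -4 + (-94 - 108)² = -4 + (-202)² = -4 + 40804 = 40800)
√(T + 25725) = √(40800 + 25725) = √66525 = 5*√2661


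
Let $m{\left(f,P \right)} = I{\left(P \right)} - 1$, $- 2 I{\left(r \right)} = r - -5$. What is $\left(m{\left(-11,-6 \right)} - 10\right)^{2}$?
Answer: $\frac{441}{4} \approx 110.25$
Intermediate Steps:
$I{\left(r \right)} = - \frac{5}{2} - \frac{r}{2}$ ($I{\left(r \right)} = - \frac{r - -5}{2} = - \frac{r + 5}{2} = - \frac{5 + r}{2} = - \frac{5}{2} - \frac{r}{2}$)
$m{\left(f,P \right)} = - \frac{7}{2} - \frac{P}{2}$ ($m{\left(f,P \right)} = \left(- \frac{5}{2} - \frac{P}{2}\right) - 1 = - \frac{7}{2} - \frac{P}{2}$)
$\left(m{\left(-11,-6 \right)} - 10\right)^{2} = \left(\left(- \frac{7}{2} - -3\right) - 10\right)^{2} = \left(\left(- \frac{7}{2} + 3\right) - 10\right)^{2} = \left(- \frac{1}{2} - 10\right)^{2} = \left(- \frac{21}{2}\right)^{2} = \frac{441}{4}$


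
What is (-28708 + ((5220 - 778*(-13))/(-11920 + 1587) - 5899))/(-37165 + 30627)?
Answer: 357609465/67557154 ≈ 5.2934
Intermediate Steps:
(-28708 + ((5220 - 778*(-13))/(-11920 + 1587) - 5899))/(-37165 + 30627) = (-28708 + ((5220 + 10114)/(-10333) - 5899))/(-6538) = (-28708 + (15334*(-1/10333) - 5899))*(-1/6538) = (-28708 + (-15334/10333 - 5899))*(-1/6538) = (-28708 - 60969701/10333)*(-1/6538) = -357609465/10333*(-1/6538) = 357609465/67557154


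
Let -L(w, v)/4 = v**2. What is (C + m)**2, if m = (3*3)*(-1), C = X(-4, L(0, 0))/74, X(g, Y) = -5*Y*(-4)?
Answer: 81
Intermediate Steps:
L(w, v) = -4*v**2
X(g, Y) = 20*Y
C = 0 (C = (20*(-4*0**2))/74 = (20*(-4*0))*(1/74) = (20*0)*(1/74) = 0*(1/74) = 0)
m = -9 (m = 9*(-1) = -9)
(C + m)**2 = (0 - 9)**2 = (-9)**2 = 81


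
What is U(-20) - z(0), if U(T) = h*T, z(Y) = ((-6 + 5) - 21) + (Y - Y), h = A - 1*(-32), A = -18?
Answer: -258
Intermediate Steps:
h = 14 (h = -18 - 1*(-32) = -18 + 32 = 14)
z(Y) = -22 (z(Y) = (-1 - 21) + 0 = -22 + 0 = -22)
U(T) = 14*T
U(-20) - z(0) = 14*(-20) - 1*(-22) = -280 + 22 = -258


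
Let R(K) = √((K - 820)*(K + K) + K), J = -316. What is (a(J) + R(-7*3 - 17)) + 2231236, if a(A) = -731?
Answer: 2230505 + 7*√1330 ≈ 2.2308e+6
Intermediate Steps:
R(K) = √(K + 2*K*(-820 + K)) (R(K) = √((-820 + K)*(2*K) + K) = √(2*K*(-820 + K) + K) = √(K + 2*K*(-820 + K)))
(a(J) + R(-7*3 - 17)) + 2231236 = (-731 + √((-7*3 - 17)*(-1639 + 2*(-7*3 - 17)))) + 2231236 = (-731 + √((-21 - 17)*(-1639 + 2*(-21 - 17)))) + 2231236 = (-731 + √(-38*(-1639 + 2*(-38)))) + 2231236 = (-731 + √(-38*(-1639 - 76))) + 2231236 = (-731 + √(-38*(-1715))) + 2231236 = (-731 + √65170) + 2231236 = (-731 + 7*√1330) + 2231236 = 2230505 + 7*√1330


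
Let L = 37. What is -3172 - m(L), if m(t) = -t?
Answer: -3135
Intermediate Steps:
-3172 - m(L) = -3172 - (-1)*37 = -3172 - 1*(-37) = -3172 + 37 = -3135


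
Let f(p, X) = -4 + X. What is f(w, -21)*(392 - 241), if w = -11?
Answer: -3775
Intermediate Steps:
f(w, -21)*(392 - 241) = (-4 - 21)*(392 - 241) = -25*151 = -3775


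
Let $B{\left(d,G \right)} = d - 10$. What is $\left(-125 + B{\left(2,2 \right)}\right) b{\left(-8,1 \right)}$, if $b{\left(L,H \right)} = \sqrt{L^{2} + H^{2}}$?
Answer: $- 133 \sqrt{65} \approx -1072.3$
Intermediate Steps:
$b{\left(L,H \right)} = \sqrt{H^{2} + L^{2}}$
$B{\left(d,G \right)} = -10 + d$
$\left(-125 + B{\left(2,2 \right)}\right) b{\left(-8,1 \right)} = \left(-125 + \left(-10 + 2\right)\right) \sqrt{1^{2} + \left(-8\right)^{2}} = \left(-125 - 8\right) \sqrt{1 + 64} = - 133 \sqrt{65}$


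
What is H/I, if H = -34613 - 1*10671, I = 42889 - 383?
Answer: -22642/21253 ≈ -1.0654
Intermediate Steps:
I = 42506
H = -45284 (H = -34613 - 10671 = -45284)
H/I = -45284/42506 = -45284*1/42506 = -22642/21253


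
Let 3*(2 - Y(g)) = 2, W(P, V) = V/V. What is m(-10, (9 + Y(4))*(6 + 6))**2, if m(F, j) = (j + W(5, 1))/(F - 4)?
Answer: 15625/196 ≈ 79.719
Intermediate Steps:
W(P, V) = 1
Y(g) = 4/3 (Y(g) = 2 - 1/3*2 = 2 - 2/3 = 4/3)
m(F, j) = (1 + j)/(-4 + F) (m(F, j) = (j + 1)/(F - 4) = (1 + j)/(-4 + F))
m(-10, (9 + Y(4))*(6 + 6))**2 = ((1 + (9 + 4/3)*(6 + 6))/(-4 - 10))**2 = ((1 + (31/3)*12)/(-14))**2 = (-(1 + 124)/14)**2 = (-1/14*125)**2 = (-125/14)**2 = 15625/196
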